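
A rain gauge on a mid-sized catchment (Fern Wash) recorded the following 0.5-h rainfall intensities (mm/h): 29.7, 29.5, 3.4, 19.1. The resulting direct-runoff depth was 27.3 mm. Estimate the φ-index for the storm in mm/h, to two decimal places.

φ ≈ 7.90 mm/h

Only the 3 blocks with intensity above φ contribute runoff: 29.7, 29.5, 19.1 mm/h.
Σ(I−φ)·Δt = d  ⇒  (29.7+29.5+19.1 − 3φ)·0.5 = 27.3
φ = (78.30 − 27.3/0.5) / 3 = 7.90 mm/h.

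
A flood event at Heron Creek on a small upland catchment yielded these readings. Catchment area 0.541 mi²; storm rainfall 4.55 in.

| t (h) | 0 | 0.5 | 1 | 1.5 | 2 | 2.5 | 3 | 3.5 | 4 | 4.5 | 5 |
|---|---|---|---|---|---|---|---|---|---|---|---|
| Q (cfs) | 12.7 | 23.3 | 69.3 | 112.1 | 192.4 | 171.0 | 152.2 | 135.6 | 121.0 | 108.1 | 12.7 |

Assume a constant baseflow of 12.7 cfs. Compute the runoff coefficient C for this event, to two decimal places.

C ≈ 0.31

ΣQ_DR = 970.7 cfs; V = ΣQ_DR·Δt = 1.747 × 10^6 ft³.
Runoff depth d = V / A = 1.390 in.
C = d / P = 1.390 / 4.55 = 0.31.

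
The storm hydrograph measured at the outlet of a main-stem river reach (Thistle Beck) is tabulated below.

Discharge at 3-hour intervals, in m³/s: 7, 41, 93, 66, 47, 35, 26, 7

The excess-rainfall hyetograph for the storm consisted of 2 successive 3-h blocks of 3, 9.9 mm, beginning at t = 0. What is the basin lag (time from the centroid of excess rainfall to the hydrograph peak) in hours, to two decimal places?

t_L ≈ 2.20 h

Centroid of excess rainfall: t_c = Σ P_i·t̄_i / ΣP_i = 3.8023 h (block centres at 1.5, 4.5 h).
Hydrograph peak occurs at t = 6 h, so basin lag t_L = 6 − 3.8023 = 2.20 h.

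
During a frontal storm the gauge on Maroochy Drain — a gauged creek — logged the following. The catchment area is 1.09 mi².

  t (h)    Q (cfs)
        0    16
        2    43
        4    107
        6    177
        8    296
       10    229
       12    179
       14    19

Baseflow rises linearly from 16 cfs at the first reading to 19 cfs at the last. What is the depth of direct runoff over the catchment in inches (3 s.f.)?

Direct runoff: 0.00, 26.57, 90.14, 159.71, 278.29, 210.86, 160.43, 0.00 cfs; ΣQ_DR = 926.0 cfs.
V = ΣQ_DR · Δt = 926.0 × 7200 s = 6.667 × 10^6 ft³.
Over A = 1.09 mi², depth = V / A = 2.63 in.

d ≈ 2.63 in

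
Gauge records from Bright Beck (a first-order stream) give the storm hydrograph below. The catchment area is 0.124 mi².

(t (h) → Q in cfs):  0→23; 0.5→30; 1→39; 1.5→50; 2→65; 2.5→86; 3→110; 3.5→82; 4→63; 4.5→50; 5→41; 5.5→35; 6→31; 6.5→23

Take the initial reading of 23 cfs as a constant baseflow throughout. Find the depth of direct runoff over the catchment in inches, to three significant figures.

Direct runoff: 0.0, 7.0, 16.0, 27.0, 42.0, 63.0, 87.0, 59.0, 40.0, 27.0, 18.0, 12.0, 8.0, 0.0 cfs; ΣQ_DR = 406.0 cfs.
V = ΣQ_DR · Δt = 406.0 × 1800 s = 7.308 × 10^5 ft³.
Over A = 0.124 mi², depth = V / A = 2.54 in.

d ≈ 2.54 in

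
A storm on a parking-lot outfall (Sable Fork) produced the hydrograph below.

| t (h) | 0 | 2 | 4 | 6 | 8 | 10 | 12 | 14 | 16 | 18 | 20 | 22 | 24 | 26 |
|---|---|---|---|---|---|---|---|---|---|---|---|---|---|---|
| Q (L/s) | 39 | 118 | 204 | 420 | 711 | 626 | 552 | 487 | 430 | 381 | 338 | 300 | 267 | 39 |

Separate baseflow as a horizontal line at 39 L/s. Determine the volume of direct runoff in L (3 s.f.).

Direct-runoff ordinates (Q − Q_b): 0.0, 79.0, 165.0, 381.0, 672.0, 587.0, 513.0, 448.0, 391.0, 342.0, 299.0, 261.0, 228.0, 0.0 L/s.
ΣQ_DR = 4366 L/s.
With Δt = 2 h = 7200 s, V = ΣQ_DR · Δt = 4366 × 7200 = 3.14 × 10^7 L.

V ≈ 3.14 × 10^7 L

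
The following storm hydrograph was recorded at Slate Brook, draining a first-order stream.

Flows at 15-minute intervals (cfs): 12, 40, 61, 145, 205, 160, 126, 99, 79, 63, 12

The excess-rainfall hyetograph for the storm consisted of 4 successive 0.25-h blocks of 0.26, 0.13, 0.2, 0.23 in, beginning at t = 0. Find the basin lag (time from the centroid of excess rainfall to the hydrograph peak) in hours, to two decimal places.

t_L ≈ 0.50 h

Centroid of excess rainfall: t_c = Σ P_i·t̄_i / ΣP_i = 0.4970 h (block centres at 0.125, 0.375, 0.625, 0.875 h).
Hydrograph peak occurs at t = 1 h, so basin lag t_L = 1 − 0.4970 = 0.50 h.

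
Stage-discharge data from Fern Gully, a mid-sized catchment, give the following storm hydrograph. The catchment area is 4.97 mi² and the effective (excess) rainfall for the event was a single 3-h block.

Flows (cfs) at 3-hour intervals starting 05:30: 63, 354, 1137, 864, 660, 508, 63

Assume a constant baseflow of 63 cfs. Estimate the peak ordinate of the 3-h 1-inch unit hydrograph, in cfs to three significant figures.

U_p ≈ 358 cfs

Direct runoff: 0.0, 291.0, 1074.0, 801.0, 597.0, 445.0, 0.0 cfs; ΣQ_DR = 3208 cfs, peak = 1074.0 cfs.
Runoff depth d = ΣQ_DR·Δt / A = 3208 × 10800 / (4.97 mi²) = 3.001 in.
The 1-inch UH is the DRH scaled by (1 in)/d, so U_p = 1074.0 × 1/3.001 = 358 cfs.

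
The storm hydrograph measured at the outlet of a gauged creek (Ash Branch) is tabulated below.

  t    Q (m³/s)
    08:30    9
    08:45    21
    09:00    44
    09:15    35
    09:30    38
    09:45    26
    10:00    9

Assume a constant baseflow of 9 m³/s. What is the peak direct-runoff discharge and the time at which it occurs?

Subtracting baseflow gives direct-runoff ordinates: 0.0, 12.0, 35.0, 26.0, 29.0, 17.0, 0.0 m³/s.
The maximum is 35.0 m³/s, occurring at the reading for t = 09:00.

Q_p = 35.0 m³/s at t = 09:00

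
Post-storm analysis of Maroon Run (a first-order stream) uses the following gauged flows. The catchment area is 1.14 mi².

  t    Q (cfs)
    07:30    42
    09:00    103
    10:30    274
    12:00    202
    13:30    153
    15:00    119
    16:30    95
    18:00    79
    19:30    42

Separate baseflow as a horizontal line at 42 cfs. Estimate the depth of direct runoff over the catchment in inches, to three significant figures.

Direct runoff: 0.0, 61.0, 232.0, 160.0, 111.0, 77.0, 53.0, 37.0, 0.0 cfs; ΣQ_DR = 731.0 cfs.
V = ΣQ_DR · Δt = 731.0 × 5400 s = 3.947 × 10^6 ft³.
Over A = 1.14 mi², depth = V / A = 1.49 in.

d ≈ 1.49 in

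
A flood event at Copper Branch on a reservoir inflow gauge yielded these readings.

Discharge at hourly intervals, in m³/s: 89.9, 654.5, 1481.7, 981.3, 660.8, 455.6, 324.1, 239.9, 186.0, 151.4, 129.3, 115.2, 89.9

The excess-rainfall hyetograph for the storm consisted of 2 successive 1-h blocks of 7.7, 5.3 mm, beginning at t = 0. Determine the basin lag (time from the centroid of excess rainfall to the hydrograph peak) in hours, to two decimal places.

Centroid of excess rainfall: t_c = Σ P_i·t̄_i / ΣP_i = 0.9077 h (block centres at 0.5, 1.5 h).
Hydrograph peak occurs at t = 2 h, so basin lag t_L = 2 − 0.9077 = 1.09 h.

t_L ≈ 1.09 h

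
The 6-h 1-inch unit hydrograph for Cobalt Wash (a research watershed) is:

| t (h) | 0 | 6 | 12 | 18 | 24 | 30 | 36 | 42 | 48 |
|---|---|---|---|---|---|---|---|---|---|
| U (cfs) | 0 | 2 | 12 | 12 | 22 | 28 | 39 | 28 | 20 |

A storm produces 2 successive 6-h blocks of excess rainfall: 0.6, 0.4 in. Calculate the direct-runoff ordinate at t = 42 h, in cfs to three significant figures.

Q ≈ 32.4 cfs

By discrete convolution, Q_j = Σ (P_i / 1 in) · U_{j−i}.
At t = 42 h (j=7): Q = (0.6/1)·28 + (0.4/1)·39 = 32.4 cfs.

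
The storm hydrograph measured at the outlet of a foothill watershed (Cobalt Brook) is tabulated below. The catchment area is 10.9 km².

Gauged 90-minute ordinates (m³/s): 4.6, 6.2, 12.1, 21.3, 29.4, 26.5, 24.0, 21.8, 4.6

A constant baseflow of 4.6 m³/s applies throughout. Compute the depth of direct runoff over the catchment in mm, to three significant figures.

d ≈ 54.0 mm

Direct runoff: 0.0, 1.6, 7.5, 16.7, 24.8, 21.9, 19.4, 17.2, 0.0 m³/s; ΣQ_DR = 109.1 m³/s.
V = ΣQ_DR · Δt = 109.1 × 5400 s = 5.891 × 10^5 m³.
Over A = 10.9 km², depth = V / A = 54.0 mm.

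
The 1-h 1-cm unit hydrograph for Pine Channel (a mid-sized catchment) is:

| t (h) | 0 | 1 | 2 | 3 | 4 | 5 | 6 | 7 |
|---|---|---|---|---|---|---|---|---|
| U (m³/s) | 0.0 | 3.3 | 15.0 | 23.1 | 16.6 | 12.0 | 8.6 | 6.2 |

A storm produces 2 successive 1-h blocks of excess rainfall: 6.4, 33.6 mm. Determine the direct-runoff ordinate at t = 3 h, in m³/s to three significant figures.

By discrete convolution, Q_j = Σ (P_i / 10 mm) · U_{j−i}.
At t = 3 h (j=3): Q = (6.4/10)·23.1 + (33.6/10)·15.0 = 65.2 m³/s.

Q ≈ 65.2 m³/s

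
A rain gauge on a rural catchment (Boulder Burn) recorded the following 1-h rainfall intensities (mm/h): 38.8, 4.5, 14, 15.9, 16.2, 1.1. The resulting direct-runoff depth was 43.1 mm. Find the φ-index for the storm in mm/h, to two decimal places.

Only the 4 blocks with intensity above φ contribute runoff: 38.8, 14, 15.9, 16.2 mm/h.
Σ(I−φ)·Δt = d  ⇒  (38.8+14+15.9+16.2 − 4φ)·1 = 43.1
φ = (84.90 − 43.1/1) / 4 = 10.45 mm/h.

φ ≈ 10.45 mm/h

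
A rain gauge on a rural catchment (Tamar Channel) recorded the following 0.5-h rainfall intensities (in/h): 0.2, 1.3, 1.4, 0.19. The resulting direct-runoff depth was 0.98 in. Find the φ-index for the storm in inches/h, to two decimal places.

φ ≈ 0.37 in/h

Only the 2 blocks with intensity above φ contribute runoff: 1.3, 1.4 in/h.
Σ(I−φ)·Δt = d  ⇒  (1.3+1.4 − 2φ)·0.5 = 0.98
φ = (2.700 − 0.98/0.5) / 2 = 0.37 in/h.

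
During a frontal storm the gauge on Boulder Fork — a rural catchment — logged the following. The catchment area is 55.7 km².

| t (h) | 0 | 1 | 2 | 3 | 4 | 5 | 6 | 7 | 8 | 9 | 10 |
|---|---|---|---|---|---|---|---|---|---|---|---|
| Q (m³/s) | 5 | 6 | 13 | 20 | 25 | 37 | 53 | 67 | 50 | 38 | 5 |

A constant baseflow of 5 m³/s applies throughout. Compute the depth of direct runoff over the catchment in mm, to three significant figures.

d ≈ 17.1 mm

Direct runoff: 0.0, 1.0, 8.0, 15.0, 20.0, 32.0, 48.0, 62.0, 45.0, 33.0, 0.0 m³/s; ΣQ_DR = 264.0 m³/s.
V = ΣQ_DR · Δt = 264.0 × 3600 s = 9.504 × 10^5 m³.
Over A = 55.7 km², depth = V / A = 17.1 mm.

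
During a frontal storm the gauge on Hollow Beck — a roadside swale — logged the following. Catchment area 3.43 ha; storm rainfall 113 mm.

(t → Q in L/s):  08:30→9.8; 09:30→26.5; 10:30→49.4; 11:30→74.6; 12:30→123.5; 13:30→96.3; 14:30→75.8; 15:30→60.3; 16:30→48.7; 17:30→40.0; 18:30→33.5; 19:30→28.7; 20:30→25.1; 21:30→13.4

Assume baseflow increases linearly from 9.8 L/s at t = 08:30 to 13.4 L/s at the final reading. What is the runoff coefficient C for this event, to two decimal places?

ΣQ_DR = 543.2 L/s; V = ΣQ_DR·Δt = 1.956 × 10^6 L.
Runoff depth d = V / A = 57.01 mm.
C = d / P = 57.01 / 113 = 0.50.

C ≈ 0.50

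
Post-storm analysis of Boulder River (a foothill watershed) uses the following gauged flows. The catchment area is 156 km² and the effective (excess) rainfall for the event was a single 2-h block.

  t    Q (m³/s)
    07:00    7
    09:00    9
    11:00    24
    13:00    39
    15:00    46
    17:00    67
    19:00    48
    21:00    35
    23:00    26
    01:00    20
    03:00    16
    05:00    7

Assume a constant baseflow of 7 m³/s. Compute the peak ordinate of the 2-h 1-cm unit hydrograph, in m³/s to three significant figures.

U_p ≈ 50.0 m³/s

Direct runoff: 0.0, 2.0, 17.0, 32.0, 39.0, 60.0, 41.0, 28.0, 19.0, 13.0, 9.0, 0.0 m³/s; ΣQ_DR = 260.0 m³/s, peak = 60.0 m³/s.
Runoff depth d = ΣQ_DR·Δt / A = 260.0 × 7200 / (156 km²) = 12.00 mm.
The 1-cm UH is the DRH scaled by (10 mm)/d, so U_p = 60.0 × 10/12.00 = 50.0 m³/s.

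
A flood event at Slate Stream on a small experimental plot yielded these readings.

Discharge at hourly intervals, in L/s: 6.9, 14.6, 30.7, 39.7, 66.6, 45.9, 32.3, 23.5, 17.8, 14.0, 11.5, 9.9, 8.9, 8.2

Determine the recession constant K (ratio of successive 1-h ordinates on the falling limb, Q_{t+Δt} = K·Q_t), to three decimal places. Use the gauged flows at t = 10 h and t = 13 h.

K ≈ 0.893

Using the recession-limb readings at t = 10 h and t = 13 h: Q falls from 11.5 to 8.2 L/s over 3 intervals.
K = (Q₂/Q₁)^(1/3) = (8.2/11.5)^(1/3) = 0.893.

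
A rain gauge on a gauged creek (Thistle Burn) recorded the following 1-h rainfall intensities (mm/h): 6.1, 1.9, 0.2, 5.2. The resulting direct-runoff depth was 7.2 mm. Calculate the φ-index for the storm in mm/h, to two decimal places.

φ ≈ 2.05 mm/h

Only the 2 blocks with intensity above φ contribute runoff: 6.1, 5.2 mm/h.
Σ(I−φ)·Δt = d  ⇒  (6.1+5.2 − 2φ)·1 = 7.2
φ = (11.30 − 7.2/1) / 2 = 2.05 mm/h.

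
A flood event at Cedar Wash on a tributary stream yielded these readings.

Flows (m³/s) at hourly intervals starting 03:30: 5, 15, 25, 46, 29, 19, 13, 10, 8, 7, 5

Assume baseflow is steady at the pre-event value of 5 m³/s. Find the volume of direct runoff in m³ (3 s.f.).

V ≈ 4.57 × 10^5 m³

Direct-runoff ordinates (Q − Q_b): 0.0, 10.0, 20.0, 41.0, 24.0, 14.0, 8.0, 5.0, 3.0, 2.0, 0.0 m³/s.
ΣQ_DR = 127.0 m³/s.
With Δt = 1 h = 3600 s, V = ΣQ_DR · Δt = 127.0 × 3600 = 4.57 × 10^5 m³.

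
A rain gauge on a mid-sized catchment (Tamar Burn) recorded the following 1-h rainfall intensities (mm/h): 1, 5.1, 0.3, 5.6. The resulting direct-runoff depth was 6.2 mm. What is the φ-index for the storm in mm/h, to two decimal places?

Only the 2 blocks with intensity above φ contribute runoff: 5.1, 5.6 mm/h.
Σ(I−φ)·Δt = d  ⇒  (5.1+5.6 − 2φ)·1 = 6.2
φ = (10.70 − 6.2/1) / 2 = 2.25 mm/h.

φ ≈ 2.25 mm/h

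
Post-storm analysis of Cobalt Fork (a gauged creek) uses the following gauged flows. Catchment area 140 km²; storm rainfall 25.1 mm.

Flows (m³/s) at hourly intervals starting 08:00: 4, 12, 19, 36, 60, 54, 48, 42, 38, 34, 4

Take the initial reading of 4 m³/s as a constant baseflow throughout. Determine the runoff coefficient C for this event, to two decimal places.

ΣQ_DR = 307.0 m³/s; V = ΣQ_DR·Δt = 1.105 × 10^6 m³.
Runoff depth d = V / A = 7.894 mm.
C = d / P = 7.894 / 25.1 = 0.31.

C ≈ 0.31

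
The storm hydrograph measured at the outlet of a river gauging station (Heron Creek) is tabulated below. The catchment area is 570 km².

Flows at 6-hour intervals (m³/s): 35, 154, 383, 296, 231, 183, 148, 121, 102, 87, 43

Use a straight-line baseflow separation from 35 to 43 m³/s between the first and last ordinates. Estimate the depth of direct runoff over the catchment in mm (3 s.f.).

d ≈ 51.3 mm

Direct runoff: 0.00, 118.20, 346.40, 258.60, 192.80, 144.00, 108.20, 80.40, 60.60, 44.80, 0.00 m³/s; ΣQ_DR = 1354 m³/s.
V = ΣQ_DR · Δt = 1354 × 21600 s = 2.925 × 10^7 m³.
Over A = 570 km², depth = V / A = 51.3 mm.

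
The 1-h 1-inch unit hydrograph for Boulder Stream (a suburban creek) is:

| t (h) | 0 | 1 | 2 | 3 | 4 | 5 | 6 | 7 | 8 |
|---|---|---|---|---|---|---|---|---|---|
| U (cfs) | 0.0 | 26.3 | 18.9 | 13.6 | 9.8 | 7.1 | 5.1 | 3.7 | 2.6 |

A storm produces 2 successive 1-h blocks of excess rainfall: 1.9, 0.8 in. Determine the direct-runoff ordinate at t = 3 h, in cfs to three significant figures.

By discrete convolution, Q_j = Σ (P_i / 1 in) · U_{j−i}.
At t = 3 h (j=3): Q = (1.9/1)·13.6 + (0.8/1)·18.9 = 41.0 cfs.

Q ≈ 41.0 cfs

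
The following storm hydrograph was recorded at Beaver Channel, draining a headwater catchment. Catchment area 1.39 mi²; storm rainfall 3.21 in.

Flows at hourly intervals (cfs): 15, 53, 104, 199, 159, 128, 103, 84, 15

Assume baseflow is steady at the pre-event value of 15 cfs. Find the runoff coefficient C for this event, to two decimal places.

ΣQ_DR = 725.0 cfs; V = ΣQ_DR·Δt = 2.610 × 10^6 ft³.
Runoff depth d = V / A = 0.8082 in.
C = d / P = 0.8082 / 3.21 = 0.25.

C ≈ 0.25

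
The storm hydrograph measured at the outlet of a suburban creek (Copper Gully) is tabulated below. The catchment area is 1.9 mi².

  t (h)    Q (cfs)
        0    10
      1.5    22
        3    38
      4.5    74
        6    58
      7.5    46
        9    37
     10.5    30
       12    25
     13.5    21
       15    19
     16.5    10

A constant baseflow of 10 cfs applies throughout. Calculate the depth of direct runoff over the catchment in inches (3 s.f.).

d ≈ 0.330 in

Direct runoff: 0.0, 12.0, 28.0, 64.0, 48.0, 36.0, 27.0, 20.0, 15.0, 11.0, 9.0, 0.0 cfs; ΣQ_DR = 270.0 cfs.
V = ΣQ_DR · Δt = 270.0 × 5400 s = 1.458 × 10^6 ft³.
Over A = 1.9 mi², depth = V / A = 0.330 in.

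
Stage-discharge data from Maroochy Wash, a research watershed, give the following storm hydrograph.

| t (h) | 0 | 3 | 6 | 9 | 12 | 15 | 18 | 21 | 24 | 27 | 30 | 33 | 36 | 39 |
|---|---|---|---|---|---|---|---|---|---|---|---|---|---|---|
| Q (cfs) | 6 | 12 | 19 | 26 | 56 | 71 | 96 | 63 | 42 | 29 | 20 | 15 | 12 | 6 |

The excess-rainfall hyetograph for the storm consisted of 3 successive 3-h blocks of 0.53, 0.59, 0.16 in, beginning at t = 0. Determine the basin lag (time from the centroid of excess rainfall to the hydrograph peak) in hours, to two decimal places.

Centroid of excess rainfall: t_c = Σ P_i·t̄_i / ΣP_i = 3.6328 h (block centres at 1.5, 4.5, 7.5 h).
Hydrograph peak occurs at t = 18 h, so basin lag t_L = 18 − 3.6328 = 14.37 h.

t_L ≈ 14.37 h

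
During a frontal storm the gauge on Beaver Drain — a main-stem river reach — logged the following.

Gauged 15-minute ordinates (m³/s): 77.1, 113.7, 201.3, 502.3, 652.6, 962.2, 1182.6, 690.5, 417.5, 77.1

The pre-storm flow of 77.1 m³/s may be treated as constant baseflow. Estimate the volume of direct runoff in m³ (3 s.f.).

V ≈ 3.70 × 10^6 m³

Direct-runoff ordinates (Q − Q_b): 0.0, 36.6, 124.2, 425.2, 575.5, 885.1, 1105.5, 613.4, 340.4, 0.0 m³/s.
ΣQ_DR = 4106 m³/s.
With Δt = 0.25 h = 900 s, V = ΣQ_DR · Δt = 4106 × 900 = 3.70 × 10^6 m³.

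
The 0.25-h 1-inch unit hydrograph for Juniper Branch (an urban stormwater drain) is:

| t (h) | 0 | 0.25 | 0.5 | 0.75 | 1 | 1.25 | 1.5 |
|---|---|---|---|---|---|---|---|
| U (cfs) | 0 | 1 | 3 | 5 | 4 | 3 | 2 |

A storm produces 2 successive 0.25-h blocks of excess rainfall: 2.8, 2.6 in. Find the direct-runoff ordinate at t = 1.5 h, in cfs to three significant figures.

Q ≈ 13.4 cfs

By discrete convolution, Q_j = Σ (P_i / 1 in) · U_{j−i}.
At t = 1.5 h (j=6): Q = (2.8/1)·2 + (2.6/1)·3 = 13.4 cfs.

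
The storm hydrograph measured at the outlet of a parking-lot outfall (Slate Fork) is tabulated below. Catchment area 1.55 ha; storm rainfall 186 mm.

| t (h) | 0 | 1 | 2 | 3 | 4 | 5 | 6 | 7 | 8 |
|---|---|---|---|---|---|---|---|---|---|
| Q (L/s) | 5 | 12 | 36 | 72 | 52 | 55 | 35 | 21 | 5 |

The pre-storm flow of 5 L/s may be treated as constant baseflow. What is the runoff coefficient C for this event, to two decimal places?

ΣQ_DR = 248.0 L/s; V = ΣQ_DR·Δt = 8.928 × 10^5 L.
Runoff depth d = V / A = 57.60 mm.
C = d / P = 57.60 / 186 = 0.31.

C ≈ 0.31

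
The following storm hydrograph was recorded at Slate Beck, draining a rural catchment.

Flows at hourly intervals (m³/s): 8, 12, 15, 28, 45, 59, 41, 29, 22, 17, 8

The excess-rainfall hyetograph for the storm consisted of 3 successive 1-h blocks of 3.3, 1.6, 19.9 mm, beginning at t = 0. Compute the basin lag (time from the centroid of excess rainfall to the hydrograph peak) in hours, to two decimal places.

t_L ≈ 2.83 h

Centroid of excess rainfall: t_c = Σ P_i·t̄_i / ΣP_i = 2.1694 h (block centres at 0.5, 1.5, 2.5 h).
Hydrograph peak occurs at t = 5 h, so basin lag t_L = 5 − 2.1694 = 2.83 h.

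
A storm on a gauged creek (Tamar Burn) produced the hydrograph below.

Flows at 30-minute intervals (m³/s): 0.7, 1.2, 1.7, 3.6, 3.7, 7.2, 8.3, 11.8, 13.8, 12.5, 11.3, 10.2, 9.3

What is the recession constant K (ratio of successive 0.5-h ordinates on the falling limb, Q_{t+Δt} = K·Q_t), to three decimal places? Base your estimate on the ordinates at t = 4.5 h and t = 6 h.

K ≈ 0.906

Using the recession-limb readings at t = 4.5 h and t = 6 h: Q falls from 12.5 to 9.3 m³/s over 3 intervals.
K = (Q₂/Q₁)^(1/3) = (9.3/12.5)^(1/3) = 0.906.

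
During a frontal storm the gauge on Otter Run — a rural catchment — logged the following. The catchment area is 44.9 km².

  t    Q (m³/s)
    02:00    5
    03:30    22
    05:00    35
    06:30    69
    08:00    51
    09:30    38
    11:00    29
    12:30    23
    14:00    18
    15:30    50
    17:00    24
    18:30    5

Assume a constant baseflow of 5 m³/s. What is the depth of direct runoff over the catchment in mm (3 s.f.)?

Direct runoff: 0.0, 17.0, 30.0, 64.0, 46.0, 33.0, 24.0, 18.0, 13.0, 45.0, 19.0, 0.0 m³/s; ΣQ_DR = 309.0 m³/s.
V = ΣQ_DR · Δt = 309.0 × 5400 s = 1.669 × 10^6 m³.
Over A = 44.9 km², depth = V / A = 37.2 mm.

d ≈ 37.2 mm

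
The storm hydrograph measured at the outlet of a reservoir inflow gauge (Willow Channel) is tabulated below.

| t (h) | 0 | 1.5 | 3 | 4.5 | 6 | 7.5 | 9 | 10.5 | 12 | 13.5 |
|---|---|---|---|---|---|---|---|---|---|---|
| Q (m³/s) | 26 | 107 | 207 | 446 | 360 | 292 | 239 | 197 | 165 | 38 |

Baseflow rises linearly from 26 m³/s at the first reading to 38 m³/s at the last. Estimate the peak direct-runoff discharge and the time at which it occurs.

Subtracting baseflow gives direct-runoff ordinates: 0.00, 79.67, 178.33, 416.00, 328.67, 259.33, 205.00, 161.67, 128.33, 0.00 m³/s.
The maximum is 416.00 m³/s, occurring at the reading for t = 4.5 h.

Q_p = 416.00 m³/s at t = 4.5 h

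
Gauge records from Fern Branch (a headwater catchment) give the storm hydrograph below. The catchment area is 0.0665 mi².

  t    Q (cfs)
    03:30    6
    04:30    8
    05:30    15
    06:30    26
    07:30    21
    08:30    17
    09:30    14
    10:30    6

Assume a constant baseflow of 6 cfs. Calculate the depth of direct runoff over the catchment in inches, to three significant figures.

Direct runoff: 0.0, 2.0, 9.0, 20.0, 15.0, 11.0, 8.0, 0.0 cfs; ΣQ_DR = 65.00 cfs.
V = ΣQ_DR · Δt = 65.00 × 3600 s = 2.340 × 10^5 ft³.
Over A = 0.0665 mi², depth = V / A = 1.51 in.

d ≈ 1.51 in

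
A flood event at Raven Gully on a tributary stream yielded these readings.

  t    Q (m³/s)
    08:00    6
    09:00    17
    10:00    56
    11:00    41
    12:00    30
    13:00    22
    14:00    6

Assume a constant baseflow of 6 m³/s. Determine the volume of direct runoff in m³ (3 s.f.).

V ≈ 4.90 × 10^5 m³

Direct-runoff ordinates (Q − Q_b): 0.0, 11.0, 50.0, 35.0, 24.0, 16.0, 0.0 m³/s.
ΣQ_DR = 136.0 m³/s.
With Δt = 1 h = 3600 s, V = ΣQ_DR · Δt = 136.0 × 3600 = 4.90 × 10^5 m³.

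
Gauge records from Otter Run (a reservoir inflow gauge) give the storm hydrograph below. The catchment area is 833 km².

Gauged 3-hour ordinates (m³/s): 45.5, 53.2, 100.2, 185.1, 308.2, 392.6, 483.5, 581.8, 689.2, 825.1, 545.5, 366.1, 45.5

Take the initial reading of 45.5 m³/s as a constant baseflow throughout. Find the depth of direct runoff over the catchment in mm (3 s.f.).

Direct runoff: 0.0, 7.7, 54.7, 139.6, 262.7, 347.1, 438.0, 536.3, 643.7, 779.6, 500.0, 320.6, 0.0 m³/s; ΣQ_DR = 4030 m³/s.
V = ΣQ_DR · Δt = 4030 × 10800 s = 4.352 × 10^7 m³.
Over A = 833 km², depth = V / A = 52.2 mm.

d ≈ 52.2 mm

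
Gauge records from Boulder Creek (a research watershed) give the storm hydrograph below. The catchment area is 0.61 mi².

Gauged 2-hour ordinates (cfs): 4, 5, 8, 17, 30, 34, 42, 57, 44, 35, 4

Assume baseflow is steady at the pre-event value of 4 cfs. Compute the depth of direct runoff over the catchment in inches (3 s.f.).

d ≈ 1.20 in

Direct runoff: 0.0, 1.0, 4.0, 13.0, 26.0, 30.0, 38.0, 53.0, 40.0, 31.0, 0.0 cfs; ΣQ_DR = 236.0 cfs.
V = ΣQ_DR · Δt = 236.0 × 7200 s = 1.699 × 10^6 ft³.
Over A = 0.61 mi², depth = V / A = 1.20 in.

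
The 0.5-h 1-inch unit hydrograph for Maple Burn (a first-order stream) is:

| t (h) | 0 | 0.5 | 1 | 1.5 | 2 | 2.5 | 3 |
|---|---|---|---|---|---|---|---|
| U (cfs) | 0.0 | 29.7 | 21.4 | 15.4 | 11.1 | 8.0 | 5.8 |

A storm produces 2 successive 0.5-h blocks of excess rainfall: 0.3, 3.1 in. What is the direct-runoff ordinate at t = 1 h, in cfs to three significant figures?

By discrete convolution, Q_j = Σ (P_i / 1 in) · U_{j−i}.
At t = 1 h (j=2): Q = (0.3/1)·21.4 + (3.1/1)·29.7 = 98.5 cfs.

Q ≈ 98.5 cfs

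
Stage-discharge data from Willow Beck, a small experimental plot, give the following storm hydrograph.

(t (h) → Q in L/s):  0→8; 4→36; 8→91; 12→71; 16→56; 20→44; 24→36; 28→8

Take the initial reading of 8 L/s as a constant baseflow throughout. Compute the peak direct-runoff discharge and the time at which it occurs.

Subtracting baseflow gives direct-runoff ordinates: 0.0, 28.0, 83.0, 63.0, 48.0, 36.0, 28.0, 0.0 L/s.
The maximum is 83.0 L/s, occurring at the reading for t = 8 h.

Q_p = 83.0 L/s at t = 8 h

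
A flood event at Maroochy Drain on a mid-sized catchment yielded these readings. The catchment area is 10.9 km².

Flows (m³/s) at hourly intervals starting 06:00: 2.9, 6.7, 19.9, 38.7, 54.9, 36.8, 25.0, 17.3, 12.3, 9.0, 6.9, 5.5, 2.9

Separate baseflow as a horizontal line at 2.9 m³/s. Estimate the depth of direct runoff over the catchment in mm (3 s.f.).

d ≈ 66.4 mm

Direct runoff: 0.0, 3.8, 17.0, 35.8, 52.0, 33.9, 22.1, 14.4, 9.4, 6.1, 4.0, 2.6, 0.0 m³/s; ΣQ_DR = 201.1 m³/s.
V = ΣQ_DR · Δt = 201.1 × 3600 s = 7.240 × 10^5 m³.
Over A = 10.9 km², depth = V / A = 66.4 mm.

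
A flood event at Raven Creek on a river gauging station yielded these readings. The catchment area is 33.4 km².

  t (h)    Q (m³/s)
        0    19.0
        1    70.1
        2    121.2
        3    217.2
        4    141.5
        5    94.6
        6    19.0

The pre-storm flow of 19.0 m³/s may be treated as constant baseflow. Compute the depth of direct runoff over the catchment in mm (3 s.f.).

Direct runoff: 0.0, 51.1, 102.2, 198.2, 122.5, 75.6, 0.0 m³/s; ΣQ_DR = 549.6 m³/s.
V = ΣQ_DR · Δt = 549.6 × 3600 s = 1.979 × 10^6 m³.
Over A = 33.4 km², depth = V / A = 59.2 mm.

d ≈ 59.2 mm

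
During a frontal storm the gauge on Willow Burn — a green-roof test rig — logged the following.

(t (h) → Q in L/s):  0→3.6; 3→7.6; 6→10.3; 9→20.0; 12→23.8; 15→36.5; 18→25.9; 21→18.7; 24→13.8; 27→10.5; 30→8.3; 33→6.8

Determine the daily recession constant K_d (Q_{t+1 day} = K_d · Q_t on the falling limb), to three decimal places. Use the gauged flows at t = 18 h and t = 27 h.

Between t = 18 h and t = 27 h the flow falls from 25.9 to 10.5 L/s over 3×3 h = 9 h.
Per-interval ratio K = (10.5/25.9)^(1/3) = 0.7401; K_d = K^(24/3) = 0.090.

K_d ≈ 0.090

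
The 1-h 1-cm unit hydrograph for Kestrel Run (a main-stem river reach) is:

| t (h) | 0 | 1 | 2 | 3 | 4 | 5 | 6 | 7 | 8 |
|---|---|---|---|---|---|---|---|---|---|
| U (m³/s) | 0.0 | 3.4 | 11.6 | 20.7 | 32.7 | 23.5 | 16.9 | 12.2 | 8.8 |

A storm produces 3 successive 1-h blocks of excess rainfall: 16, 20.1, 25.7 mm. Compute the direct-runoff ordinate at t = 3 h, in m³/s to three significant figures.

By discrete convolution, Q_j = Σ (P_i / 10 mm) · U_{j−i}.
At t = 3 h (j=3): Q = (16/10)·20.7 + (20.1/10)·11.6 + (25.7/10)·3.4 = 65.2 m³/s.

Q ≈ 65.2 m³/s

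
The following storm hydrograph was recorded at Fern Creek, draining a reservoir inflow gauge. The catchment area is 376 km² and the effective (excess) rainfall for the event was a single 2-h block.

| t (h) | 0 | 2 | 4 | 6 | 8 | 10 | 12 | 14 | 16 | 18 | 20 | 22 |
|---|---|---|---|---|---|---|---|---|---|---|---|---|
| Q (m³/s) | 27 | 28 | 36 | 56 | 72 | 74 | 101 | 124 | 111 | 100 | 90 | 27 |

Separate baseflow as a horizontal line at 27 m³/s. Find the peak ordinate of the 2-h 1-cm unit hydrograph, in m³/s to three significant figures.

Direct runoff: 0.0, 1.0, 9.0, 29.0, 45.0, 47.0, 74.0, 97.0, 84.0, 73.0, 63.0, 0.0 m³/s; ΣQ_DR = 522.0 m³/s, peak = 97.0 m³/s.
Runoff depth d = ΣQ_DR·Δt / A = 522.0 × 7200 / (376 km²) = 9.996 mm.
The 1-cm UH is the DRH scaled by (10 mm)/d, so U_p = 97.0 × 10/9.996 = 97.0 m³/s.

U_p ≈ 97.0 m³/s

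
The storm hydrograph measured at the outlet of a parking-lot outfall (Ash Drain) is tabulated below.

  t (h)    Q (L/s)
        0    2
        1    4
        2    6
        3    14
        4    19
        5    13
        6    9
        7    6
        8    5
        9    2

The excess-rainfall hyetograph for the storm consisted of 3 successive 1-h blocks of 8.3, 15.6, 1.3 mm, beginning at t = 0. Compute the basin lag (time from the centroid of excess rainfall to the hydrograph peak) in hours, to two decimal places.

t_L ≈ 2.78 h

Centroid of excess rainfall: t_c = Σ P_i·t̄_i / ΣP_i = 1.2222 h (block centres at 0.5, 1.5, 2.5 h).
Hydrograph peak occurs at t = 4 h, so basin lag t_L = 4 − 1.2222 = 2.78 h.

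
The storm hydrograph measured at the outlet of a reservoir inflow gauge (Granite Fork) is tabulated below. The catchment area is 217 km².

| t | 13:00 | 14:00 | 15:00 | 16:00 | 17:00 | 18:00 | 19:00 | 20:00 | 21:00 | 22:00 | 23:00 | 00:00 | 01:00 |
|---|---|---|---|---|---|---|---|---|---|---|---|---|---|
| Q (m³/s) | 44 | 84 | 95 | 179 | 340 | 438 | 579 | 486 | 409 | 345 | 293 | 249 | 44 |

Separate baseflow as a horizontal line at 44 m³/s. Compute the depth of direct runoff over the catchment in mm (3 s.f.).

d ≈ 50.0 mm

Direct runoff: 0.0, 40.0, 51.0, 135.0, 296.0, 394.0, 535.0, 442.0, 365.0, 301.0, 249.0, 205.0, 0.0 m³/s; ΣQ_DR = 3013 m³/s.
V = ΣQ_DR · Δt = 3013 × 3600 s = 1.085 × 10^7 m³.
Over A = 217 km², depth = V / A = 50.0 mm.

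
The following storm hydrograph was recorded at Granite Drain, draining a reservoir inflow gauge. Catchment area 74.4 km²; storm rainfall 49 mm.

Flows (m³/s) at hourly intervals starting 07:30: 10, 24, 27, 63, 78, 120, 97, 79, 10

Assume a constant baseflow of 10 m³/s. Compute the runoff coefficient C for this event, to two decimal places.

ΣQ_DR = 418.0 m³/s; V = ΣQ_DR·Δt = 1.505 × 10^6 m³.
Runoff depth d = V / A = 20.23 mm.
C = d / P = 20.23 / 49 = 0.41.

C ≈ 0.41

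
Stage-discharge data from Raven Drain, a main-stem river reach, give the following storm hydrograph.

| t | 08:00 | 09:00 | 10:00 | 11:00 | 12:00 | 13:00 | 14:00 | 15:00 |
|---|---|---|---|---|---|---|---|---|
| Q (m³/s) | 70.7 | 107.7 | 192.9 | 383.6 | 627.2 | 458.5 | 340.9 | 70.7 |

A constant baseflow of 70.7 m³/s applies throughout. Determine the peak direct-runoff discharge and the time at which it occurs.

Q_p = 556.5 m³/s at t = 12:00

Subtracting baseflow gives direct-runoff ordinates: 0.0, 37.0, 122.2, 312.9, 556.5, 387.8, 270.2, 0.0 m³/s.
The maximum is 556.5 m³/s, occurring at the reading for t = 12:00.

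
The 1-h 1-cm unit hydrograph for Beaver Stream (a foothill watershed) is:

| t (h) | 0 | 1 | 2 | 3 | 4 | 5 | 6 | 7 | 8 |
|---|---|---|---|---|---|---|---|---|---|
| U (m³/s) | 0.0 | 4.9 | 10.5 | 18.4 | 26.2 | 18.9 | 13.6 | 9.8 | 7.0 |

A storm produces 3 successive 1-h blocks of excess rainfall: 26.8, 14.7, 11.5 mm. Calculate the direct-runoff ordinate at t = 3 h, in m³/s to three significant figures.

By discrete convolution, Q_j = Σ (P_i / 10 mm) · U_{j−i}.
At t = 3 h (j=3): Q = (26.8/10)·18.4 + (14.7/10)·10.5 + (11.5/10)·4.9 = 70.4 m³/s.

Q ≈ 70.4 m³/s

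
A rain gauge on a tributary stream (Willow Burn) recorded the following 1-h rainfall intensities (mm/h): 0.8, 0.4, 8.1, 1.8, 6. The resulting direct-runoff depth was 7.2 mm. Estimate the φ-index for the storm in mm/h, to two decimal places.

φ ≈ 3.45 mm/h

Only the 2 blocks with intensity above φ contribute runoff: 8.1, 6 mm/h.
Σ(I−φ)·Δt = d  ⇒  (8.1+6 − 2φ)·1 = 7.2
φ = (14.10 − 7.2/1) / 2 = 3.45 mm/h.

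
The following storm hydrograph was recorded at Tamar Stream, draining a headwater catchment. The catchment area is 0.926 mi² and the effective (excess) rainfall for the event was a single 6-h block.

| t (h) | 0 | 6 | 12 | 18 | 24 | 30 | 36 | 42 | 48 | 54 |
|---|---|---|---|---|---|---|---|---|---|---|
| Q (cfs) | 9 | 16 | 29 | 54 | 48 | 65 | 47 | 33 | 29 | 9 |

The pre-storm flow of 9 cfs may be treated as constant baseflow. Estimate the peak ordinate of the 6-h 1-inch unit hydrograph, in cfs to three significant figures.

Direct runoff: 0.0, 7.0, 20.0, 45.0, 39.0, 56.0, 38.0, 24.0, 20.0, 0.0 cfs; ΣQ_DR = 249.0 cfs, peak = 56.0 cfs.
Runoff depth d = ΣQ_DR·Δt / A = 249.0 × 21600 / (0.926 mi²) = 2.500 in.
The 1-inch UH is the DRH scaled by (1 in)/d, so U_p = 56.0 × 1/2.500 = 22.4 cfs.

U_p ≈ 22.4 cfs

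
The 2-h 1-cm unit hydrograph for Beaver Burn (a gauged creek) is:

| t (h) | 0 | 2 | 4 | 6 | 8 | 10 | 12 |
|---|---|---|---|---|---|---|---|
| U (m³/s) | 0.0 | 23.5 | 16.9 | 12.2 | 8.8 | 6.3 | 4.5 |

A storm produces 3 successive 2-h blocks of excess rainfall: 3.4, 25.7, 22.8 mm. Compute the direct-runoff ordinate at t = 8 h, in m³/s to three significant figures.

Q ≈ 72.9 m³/s

By discrete convolution, Q_j = Σ (P_i / 10 mm) · U_{j−i}.
At t = 8 h (j=4): Q = (3.4/10)·8.8 + (25.7/10)·12.2 + (22.8/10)·16.9 = 72.9 m³/s.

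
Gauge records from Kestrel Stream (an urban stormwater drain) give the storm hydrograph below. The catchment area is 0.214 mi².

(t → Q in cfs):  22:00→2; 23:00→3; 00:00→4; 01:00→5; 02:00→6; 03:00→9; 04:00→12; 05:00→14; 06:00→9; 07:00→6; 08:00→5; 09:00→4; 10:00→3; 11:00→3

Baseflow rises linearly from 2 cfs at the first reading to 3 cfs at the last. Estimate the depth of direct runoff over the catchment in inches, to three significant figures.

Direct runoff: 0.00, 0.92, 1.85, 2.77, 3.69, 6.62, 9.54, 11.46, 6.38, 3.31, 2.23, 1.15, 0.08, 0.00 cfs; ΣQ_DR = 50.00 cfs.
V = ΣQ_DR · Δt = 50.00 × 3600 s = 1.800 × 10^5 ft³.
Over A = 0.214 mi², depth = V / A = 0.362 in.

d ≈ 0.362 in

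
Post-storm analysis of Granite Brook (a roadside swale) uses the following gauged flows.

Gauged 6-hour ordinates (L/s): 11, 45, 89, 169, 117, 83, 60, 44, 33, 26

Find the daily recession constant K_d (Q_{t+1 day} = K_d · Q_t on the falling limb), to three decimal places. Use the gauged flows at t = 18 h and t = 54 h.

Between t = 18 h and t = 54 h the flow falls from 169 to 26 L/s over 6×6 h = 36 h.
Per-interval ratio K = (26/169)^(1/6) = 0.7320; K_d = K^(24/6) = 0.287.

K_d ≈ 0.287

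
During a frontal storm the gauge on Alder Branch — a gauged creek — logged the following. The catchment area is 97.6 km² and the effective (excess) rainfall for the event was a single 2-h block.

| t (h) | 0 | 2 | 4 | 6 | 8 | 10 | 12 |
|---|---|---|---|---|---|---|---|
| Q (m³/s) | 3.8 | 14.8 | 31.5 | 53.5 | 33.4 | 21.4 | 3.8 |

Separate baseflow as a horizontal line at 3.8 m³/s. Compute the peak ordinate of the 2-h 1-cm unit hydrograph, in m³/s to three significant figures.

Direct runoff: 0.0, 11.0, 27.7, 49.7, 29.6, 17.6, 0.0 m³/s; ΣQ_DR = 135.6 m³/s, peak = 49.7 m³/s.
Runoff depth d = ΣQ_DR·Δt / A = 135.6 × 7200 / (97.6 km²) = 10.00 mm.
The 1-cm UH is the DRH scaled by (10 mm)/d, so U_p = 49.7 × 10/10.00 = 49.7 m³/s.

U_p ≈ 49.7 m³/s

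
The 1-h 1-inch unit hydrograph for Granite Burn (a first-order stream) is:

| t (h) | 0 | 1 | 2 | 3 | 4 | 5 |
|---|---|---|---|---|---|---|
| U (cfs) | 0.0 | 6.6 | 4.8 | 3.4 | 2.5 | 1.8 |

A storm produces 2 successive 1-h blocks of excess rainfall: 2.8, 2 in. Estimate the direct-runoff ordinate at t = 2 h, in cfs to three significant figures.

Q ≈ 26.6 cfs

By discrete convolution, Q_j = Σ (P_i / 1 in) · U_{j−i}.
At t = 2 h (j=2): Q = (2.8/1)·4.8 + (2/1)·6.6 = 26.6 cfs.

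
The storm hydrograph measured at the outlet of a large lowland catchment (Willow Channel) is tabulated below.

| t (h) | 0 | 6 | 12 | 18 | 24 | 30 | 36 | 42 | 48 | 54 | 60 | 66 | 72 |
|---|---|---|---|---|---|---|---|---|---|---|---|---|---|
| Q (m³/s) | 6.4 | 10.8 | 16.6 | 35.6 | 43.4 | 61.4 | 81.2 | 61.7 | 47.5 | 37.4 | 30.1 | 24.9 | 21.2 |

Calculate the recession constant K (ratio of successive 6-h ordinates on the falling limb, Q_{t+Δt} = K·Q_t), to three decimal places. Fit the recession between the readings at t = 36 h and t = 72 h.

Using the recession-limb readings at t = 36 h and t = 72 h: Q falls from 81.2 to 21.2 m³/s over 6 intervals.
K = (Q₂/Q₁)^(1/6) = (21.2/81.2)^(1/6) = 0.799.

K ≈ 0.799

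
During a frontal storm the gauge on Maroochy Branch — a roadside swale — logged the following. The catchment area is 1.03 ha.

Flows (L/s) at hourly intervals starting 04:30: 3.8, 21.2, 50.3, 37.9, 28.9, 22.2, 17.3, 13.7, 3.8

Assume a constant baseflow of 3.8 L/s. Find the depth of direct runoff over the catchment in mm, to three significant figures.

Direct runoff: 0.0, 17.4, 46.5, 34.1, 25.1, 18.4, 13.5, 9.9, 0.0 L/s; ΣQ_DR = 164.9 L/s.
V = ΣQ_DR · Δt = 164.9 × 3600 s = 5.936 × 10^5 L.
Over A = 1.03 ha, depth = V / A = 57.6 mm.

d ≈ 57.6 mm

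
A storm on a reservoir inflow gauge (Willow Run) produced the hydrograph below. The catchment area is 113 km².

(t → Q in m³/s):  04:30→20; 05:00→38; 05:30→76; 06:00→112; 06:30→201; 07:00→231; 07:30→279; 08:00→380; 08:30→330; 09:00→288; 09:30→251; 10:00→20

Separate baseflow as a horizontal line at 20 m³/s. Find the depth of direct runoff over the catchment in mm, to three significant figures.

Direct runoff: 0.0, 18.0, 56.0, 92.0, 181.0, 211.0, 259.0, 360.0, 310.0, 268.0, 231.0, 0.0 m³/s; ΣQ_DR = 1986 m³/s.
V = ΣQ_DR · Δt = 1986 × 1800 s = 3.575 × 10^6 m³.
Over A = 113 km², depth = V / A = 31.6 mm.

d ≈ 31.6 mm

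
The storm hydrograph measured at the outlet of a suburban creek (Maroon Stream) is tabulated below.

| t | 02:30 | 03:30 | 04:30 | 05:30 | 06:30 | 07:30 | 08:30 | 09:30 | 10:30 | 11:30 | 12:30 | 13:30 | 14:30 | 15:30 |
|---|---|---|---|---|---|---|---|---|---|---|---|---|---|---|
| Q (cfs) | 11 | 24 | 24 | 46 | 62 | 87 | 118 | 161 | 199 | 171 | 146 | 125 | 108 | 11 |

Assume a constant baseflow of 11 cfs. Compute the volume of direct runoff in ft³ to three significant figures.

V ≈ 4.10 × 10^6 ft³

Direct-runoff ordinates (Q − Q_b): 0.0, 13.0, 13.0, 35.0, 51.0, 76.0, 107.0, 150.0, 188.0, 160.0, 135.0, 114.0, 97.0, 0.0 cfs.
ΣQ_DR = 1139 cfs.
With Δt = 1 h = 3600 s, V = ΣQ_DR · Δt = 1139 × 3600 = 4.10 × 10^6 ft³.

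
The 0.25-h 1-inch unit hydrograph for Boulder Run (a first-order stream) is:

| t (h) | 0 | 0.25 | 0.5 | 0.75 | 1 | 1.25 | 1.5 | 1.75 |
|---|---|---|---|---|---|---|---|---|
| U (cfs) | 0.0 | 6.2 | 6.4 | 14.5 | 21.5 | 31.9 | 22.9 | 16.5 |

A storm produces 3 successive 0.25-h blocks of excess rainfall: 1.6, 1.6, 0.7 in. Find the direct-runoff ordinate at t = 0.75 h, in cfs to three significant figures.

By discrete convolution, Q_j = Σ (P_i / 1 in) · U_{j−i}.
At t = 0.75 h (j=3): Q = (1.6/1)·14.5 + (1.6/1)·6.4 + (0.7/1)·6.2 = 37.8 cfs.

Q ≈ 37.8 cfs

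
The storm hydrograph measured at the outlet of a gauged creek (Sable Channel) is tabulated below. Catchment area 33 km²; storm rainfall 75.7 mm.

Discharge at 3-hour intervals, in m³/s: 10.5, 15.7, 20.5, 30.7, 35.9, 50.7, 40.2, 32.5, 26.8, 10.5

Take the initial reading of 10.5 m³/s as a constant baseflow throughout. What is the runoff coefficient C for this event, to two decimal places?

ΣQ_DR = 169.0 m³/s; V = ΣQ_DR·Δt = 1.825 × 10^6 m³.
Runoff depth d = V / A = 55.31 mm.
C = d / P = 55.31 / 75.7 = 0.73.

C ≈ 0.73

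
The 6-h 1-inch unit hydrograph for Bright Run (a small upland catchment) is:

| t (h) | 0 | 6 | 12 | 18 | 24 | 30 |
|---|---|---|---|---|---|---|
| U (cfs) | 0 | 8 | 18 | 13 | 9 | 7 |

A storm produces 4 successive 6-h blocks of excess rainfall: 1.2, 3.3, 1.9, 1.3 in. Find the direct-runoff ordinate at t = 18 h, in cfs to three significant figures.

By discrete convolution, Q_j = Σ (P_i / 1 in) · U_{j−i}.
At t = 18 h (j=3): Q = (1.2/1)·13 + (3.3/1)·18 + (1.9/1)·8 + (1.3/1)·0 = 90.2 cfs.

Q ≈ 90.2 cfs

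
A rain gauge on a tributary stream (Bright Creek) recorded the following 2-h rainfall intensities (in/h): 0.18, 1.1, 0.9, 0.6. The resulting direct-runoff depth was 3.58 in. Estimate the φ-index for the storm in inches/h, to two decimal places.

Only the 3 blocks with intensity above φ contribute runoff: 1.1, 0.9, 0.6 in/h.
Σ(I−φ)·Δt = d  ⇒  (1.1+0.9+0.6 − 3φ)·2 = 3.58
φ = (2.600 − 3.58/2) / 3 = 0.27 in/h.

φ ≈ 0.27 in/h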